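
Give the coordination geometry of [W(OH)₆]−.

Each hydroxide is −1; balancing the −1 overall charge requires W(V).
Tungsten is a group-6 element; W(V) is therefore d¹.
With 6 monodentate ligands the coordination number is 6.
Six donors around a single metal centre give an octahedral coordination sphere.

octahedral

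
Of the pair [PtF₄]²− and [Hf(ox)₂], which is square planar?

[PtF₄]²−

For [PtF₄]²−: Summing ligand charges against the −2 overall charge gives an oxidation state of +2 for platinum. Platinum is a group-10 element; Pt(II) is therefore d⁸. A 5d d⁸ ion has a large crystal-field splitting; square planar leaves the high-energy d_{x²−y²} orbital empty and maximises CFSE. → square planar.
For [Hf(ox)₂]: Summing ligand charges against the 0 overall charge gives an oxidation state of +4 for hafnium. Hafnium is a group-4 element; Hf(IV) is therefore d⁰. A d⁰ ion has no crystal-field stabilisation preference between square planar and tetrahedral, so four ligands adopt the sterically favoured tetrahedral geometry. → tetrahedral.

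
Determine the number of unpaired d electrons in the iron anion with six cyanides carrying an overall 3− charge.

Ligand charges: each cyanide is −1. With an overall charge of −3 the iron centre must be in the +3 oxidation state.
Group 8 minus oxidation state 3 gives a d⁵ configuration.
The spin state decides the count: Cyanide is a strong-field ligand (high in the spectrochemical series) for a first-row metal, so the complex is low-spin.
An octahedral low-spin d⁵ ion is t₂g⁵e_g⁰, giving 1 unpaired electron.

1 unpaired electron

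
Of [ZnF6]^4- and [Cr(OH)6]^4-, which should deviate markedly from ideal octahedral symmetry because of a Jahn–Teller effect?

[ZnF6]^4-: Each fluoride is −1; balancing the −4 overall charge requires Zn(II). Zinc is a group-12 element; Zn(II) is therefore d¹⁰. The d¹⁰ configuration leaves the e_g set evenly filled (or empty) — no strong Jahn–Teller driving force.
[Cr(OH)6]^4-: Ligand charges: each hydroxide is −1. With an overall charge of −4 the chromium centre must be in the +2 oxidation state. Chromium is a group-6 element; Cr(II) is therefore d⁴. Hydroxide is a weak-field ligand for a first-row metal, so the complex is high-spin. The t₂g³e_g¹ (high-spin) configuration has an unevenly filled e_g set; the Jahn–Teller theorem predicts a tetragonal distortion (typically axial elongation) to lift the degeneracy.

[Cr(OH)6]^4-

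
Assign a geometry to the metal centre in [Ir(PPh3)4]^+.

square planar

Ligand charges: triphenylphosphine is neutral. With an overall charge of +1 the iridium centre must be in the +1 oxidation state.
Ir sits in group 9, so the d-electron count is 9 − 1 = 8.
With 4 monodentate ligands the coordination number is 4.
A 5d d⁸ ion has a large crystal-field splitting; square planar leaves the high-energy d_{x²−y²} orbital empty and maximises CFSE.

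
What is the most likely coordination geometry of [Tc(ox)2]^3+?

tetrahedral

Each oxalate is −2; balancing the +3 overall charge requires Tc(VII).
Group 7 minus oxidation state 7 gives a d⁰ configuration.
Counting donor atoms: 2×oxalate (bidentate) → 4 donors. Coordination number = 4.
A d⁰ ion has no crystal-field stabilisation preference between square planar and tetrahedral, so four ligands adopt the sterically favoured tetrahedral geometry.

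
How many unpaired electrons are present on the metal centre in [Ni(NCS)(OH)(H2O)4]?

2

Summing ligand charges against the 0 overall charge gives an oxidation state of +2 for nickel.
Ni sits in group 10, so the d-electron count is 10 − 2 = 8.
In an octahedral field the d⁸ configuration is t₂g⁶e_g² (only one arrangement possible), giving 2 unpaired electrons.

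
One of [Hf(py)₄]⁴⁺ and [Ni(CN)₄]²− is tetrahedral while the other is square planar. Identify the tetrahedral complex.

[Hf(py)₄]⁴⁺

For [Hf(py)₄]⁴⁺: Summing ligand charges against the +4 overall charge gives an oxidation state of +4 for hafnium. Group 4 minus oxidation state 4 gives a d⁰ configuration. A d⁰ ion has no crystal-field stabilisation preference between square planar and tetrahedral, so four ligands adopt the sterically favoured tetrahedral geometry. → tetrahedral.
For [Ni(CN)₄]²−: Summing ligand charges against the −2 overall charge gives an oxidation state of +2 for nickel. Group 10 minus oxidation state 2 gives a d⁸ configuration. Cyanide is a strong-field ligand (high in the spectrochemical series). A 3d d⁸ ion with strong-field ligands gains enough CFSE to favour square planar over tetrahedral. → square planar.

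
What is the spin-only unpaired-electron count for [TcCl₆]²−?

3

Summing ligand charges against the −2 overall charge gives an oxidation state of +4 for technetium.
Technetium is a group-7 element; Tc(IV) is therefore d³.
In an octahedral field the d³ configuration is t₂g³e_g⁰ (only one arrangement possible), giving 3 unpaired electrons.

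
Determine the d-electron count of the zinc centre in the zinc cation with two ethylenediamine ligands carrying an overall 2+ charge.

d¹⁰

Ligand charges: ethylenediamine is neutral. With an overall charge of +2 the zinc centre must be in the +2 oxidation state.
Zinc is a group-12 element; Zn(II) is therefore d¹⁰.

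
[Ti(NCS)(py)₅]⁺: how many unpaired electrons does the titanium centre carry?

Summing ligand charges against the +1 overall charge gives an oxidation state of +2 for titanium.
Titanium is a group-4 element; Ti(II) is therefore d².
In an octahedral field the d² configuration is t₂g²e_g⁰ (only one arrangement possible), giving 2 unpaired electrons.

2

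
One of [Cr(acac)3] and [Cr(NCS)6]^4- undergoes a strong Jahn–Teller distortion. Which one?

[Cr(acac)3]: Summing ligand charges against the 0 overall charge gives an oxidation state of +3 for chromium. Cr sits in group 6, so the d-electron count is 6 − 3 = 3. The d³ configuration leaves the e_g set evenly filled (or empty) — no strong Jahn–Teller driving force.
[Cr(NCS)6]^4-: Each isothiocyanate is −1; balancing the −4 overall charge requires Cr(II). Cr sits in group 6, so the d-electron count is 6 − 2 = 4. Isothiocyanate is a weak-field ligand for a first-row metal, so the complex is high-spin. The t₂g³e_g¹ (high-spin) configuration has an unevenly filled e_g set; the Jahn–Teller theorem predicts a tetragonal distortion (typically axial elongation) to lift the degeneracy.

[Cr(NCS)6]^4-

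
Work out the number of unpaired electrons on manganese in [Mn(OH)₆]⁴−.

5

Ligand charges: each hydroxide is −1. With an overall charge of −4 the manganese centre must be in the +2 oxidation state.
Mn sits in group 7, so the d-electron count is 7 − 2 = 5.
The spin state decides the count: Hydroxide is a weak-field ligand for a first-row metal, so the complex is high-spin.
An octahedral high-spin d⁵ ion is t₂g³e_g², giving 5 unpaired electrons.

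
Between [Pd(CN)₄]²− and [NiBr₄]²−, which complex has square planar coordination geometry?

For [Pd(CN)₄]²−: Summing ligand charges against the −2 overall charge gives an oxidation state of +2 for palladium. Palladium is a group-10 element; Pd(II) is therefore d⁸. A 4d d⁸ ion has a large crystal-field splitting; square planar leaves the high-energy d_{x²−y²} orbital empty and maximises CFSE. → square planar.
For [NiBr₄]²−: Summing ligand charges against the −2 overall charge gives an oxidation state of +2 for nickel. Group 10 minus oxidation state 2 gives a d⁸ configuration. Bromide is a weak-field ligand. With weak-field ligands the CFSE gain from square planar is small, so a 3d d⁸ ion takes the sterically preferred tetrahedral geometry. → tetrahedral.

[Pd(CN)₄]²−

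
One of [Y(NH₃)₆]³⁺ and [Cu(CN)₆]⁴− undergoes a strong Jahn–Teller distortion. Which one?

[Y(NH₃)₆]³⁺: Summing ligand charges against the +3 overall charge gives an oxidation state of +3 for yttrium. Y sits in group 3, so the d-electron count is 3 − 3 = 0. The d⁰ configuration leaves the e_g set evenly filled (or empty) — no strong Jahn–Teller driving force.
[Cu(CN)₆]⁴−: Summing ligand charges against the −4 overall charge gives an oxidation state of +2 for copper. Group 11 minus oxidation state 2 gives a d⁹ configuration. The t₂g⁶e_g³ configuration has an unevenly filled e_g set; the Jahn–Teller theorem predicts a tetragonal distortion (typically axial elongation) to lift the degeneracy.

[Cu(CN)₆]⁴−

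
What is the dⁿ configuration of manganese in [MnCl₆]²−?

Summing ligand charges against the −2 overall charge gives an oxidation state of +4 for manganese.
Group 7 minus oxidation state 4 gives a d³ configuration.

d³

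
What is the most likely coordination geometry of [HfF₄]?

Each fluoride is −1; balancing the 0 overall charge requires Hf(IV).
Hf sits in group 4, so the d-electron count is 4 − 4 = 0.
With 4 monodentate ligands the coordination number is 4.
A d⁰ ion has no crystal-field stabilisation preference between square planar and tetrahedral, so four ligands adopt the sterically favoured tetrahedral geometry.

tetrahedral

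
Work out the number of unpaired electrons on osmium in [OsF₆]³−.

Ligand charges: each fluoride is −1. With an overall charge of −3 the osmium centre must be in the +3 oxidation state.
Os sits in group 8, so the d-electron count is 8 − 3 = 5.
The spin state decides the count: a 5d ion has a large Δₒ and is invariably low-spin.
An octahedral low-spin d⁵ ion is t₂g⁵e_g⁰, giving 1 unpaired electron.

1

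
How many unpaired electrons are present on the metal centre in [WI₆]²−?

Summing ligand charges against the −2 overall charge gives an oxidation state of +4 for tungsten.
W sits in group 6, so the d-electron count is 6 − 4 = 2.
In an octahedral field the d² configuration is t₂g²e_g⁰ (only one arrangement possible), giving 2 unpaired electrons.

2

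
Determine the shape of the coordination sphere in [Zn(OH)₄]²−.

Ligand charges: each hydroxide is −1. With an overall charge of −2 the zinc centre must be in the +2 oxidation state.
Group 12 minus oxidation state 2 gives a d¹⁰ configuration.
With 4 monodentate ligands the coordination number is 4.
A d¹⁰ ion has no crystal-field stabilisation preference between square planar and tetrahedral, so four ligands adopt the sterically favoured tetrahedral geometry.

tetrahedral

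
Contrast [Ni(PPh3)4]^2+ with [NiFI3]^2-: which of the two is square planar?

[Ni(PPh3)4]^2+

For [Ni(PPh3)4]^2+: Summing ligand charges against the +2 overall charge gives an oxidation state of +2 for nickel. Nickel is a group-10 element; Ni(II) is therefore d⁸. Triphenylphosphine is a strong-field ligand (high in the spectrochemical series). A 3d d⁸ ion with strong-field ligands gains enough CFSE to favour square planar over tetrahedral. → square planar.
For [NiFI3]^2-: Summing ligand charges against the −2 overall charge gives an oxidation state of +2 for nickel. Nickel is a group-10 element; Ni(II) is therefore d⁸. Fluoride and iodide are weak-field ligands. With weak-field ligands the CFSE gain from square planar is small, so a 3d d⁸ ion takes the sterically preferred tetrahedral geometry. → tetrahedral.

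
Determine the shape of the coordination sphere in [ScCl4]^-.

tetrahedral

Ligand charges: each chloride is −1. With an overall charge of −1 the scandium centre must be in the +3 oxidation state.
Sc sits in group 3, so the d-electron count is 3 − 3 = 0.
With 4 monodentate ligands the coordination number is 4.
A d⁰ ion has no crystal-field stabilisation preference between square planar and tetrahedral, so four ligands adopt the sterically favoured tetrahedral geometry.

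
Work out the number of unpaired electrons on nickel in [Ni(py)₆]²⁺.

Summing ligand charges against the +2 overall charge gives an oxidation state of +2 for nickel.
Nickel is a group-10 element; Ni(II) is therefore d⁸.
In an octahedral field the d⁸ configuration is t₂g⁶e_g² (only one arrangement possible), giving 2 unpaired electrons.

2 unpaired electrons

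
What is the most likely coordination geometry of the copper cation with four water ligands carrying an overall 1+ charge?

tetrahedral

Ligand charges: water is neutral. With an overall charge of +1 the copper centre must be in the +1 oxidation state.
Group 11 minus oxidation state 1 gives a d¹⁰ configuration.
With 4 monodentate ligands the coordination number is 4.
A d¹⁰ ion has no crystal-field stabilisation preference between square planar and tetrahedral, so four ligands adopt the sterically favoured tetrahedral geometry.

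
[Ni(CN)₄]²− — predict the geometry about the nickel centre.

square planar

Each cyanide is −1; balancing the −2 overall charge requires Ni(II).
Nickel is a group-10 element; Ni(II) is therefore d⁸.
Coordination number: 4.
Cyanide is a strong-field ligand (high in the spectrochemical series).
A 3d d⁸ ion with strong-field ligands gains enough CFSE to favour square planar over tetrahedral.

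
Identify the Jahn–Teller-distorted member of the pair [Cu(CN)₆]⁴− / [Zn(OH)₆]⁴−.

[Cu(CN)₆]⁴−: Summing ligand charges against the −4 overall charge gives an oxidation state of +2 for copper. Group 11 minus oxidation state 2 gives a d⁹ configuration. The t₂g⁶e_g³ configuration has an unevenly filled e_g set; the Jahn–Teller theorem predicts a tetragonal distortion (typically axial elongation) to lift the degeneracy.
[Zn(OH)₆]⁴−: Ligand charges: each hydroxide is −1. With an overall charge of −4 the zinc centre must be in the +2 oxidation state. Group 12 minus oxidation state 2 gives a d¹⁰ configuration. The d¹⁰ configuration leaves the e_g set evenly filled (or empty) — no strong Jahn–Teller driving force.

[Cu(CN)₆]⁴−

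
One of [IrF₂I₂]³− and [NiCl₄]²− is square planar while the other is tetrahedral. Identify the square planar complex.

[IrF₂I₂]³−

For [IrF₂I₂]³−: Ligand charges: each fluoride is −1; each iodide is −1. With an overall charge of −3 the iridium centre must be in the +1 oxidation state. Iridium is a group-9 element; Ir(I) is therefore d⁸. A 5d d⁸ ion has a large crystal-field splitting; square planar leaves the high-energy d_{x²−y²} orbital empty and maximises CFSE. → square planar.
For [NiCl₄]²−: Ligand charges: each chloride is −1. With an overall charge of −2 the nickel centre must be in the +2 oxidation state. Ni sits in group 10, so the d-electron count is 10 − 2 = 8. Chloride is a weak-field ligand. With weak-field ligands the CFSE gain from square planar is small, so a 3d d⁸ ion takes the sterically preferred tetrahedral geometry. → tetrahedral.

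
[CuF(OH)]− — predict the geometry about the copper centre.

Summing ligand charges against the −1 overall charge gives an oxidation state of +1 for copper.
Group 11 minus oxidation state 1 gives a d¹⁰ configuration.
Coordination number: 2.
A d¹⁰ ion with only two ligands adopts a linear arrangement (sp hybridisation; no CFSE preference).

linear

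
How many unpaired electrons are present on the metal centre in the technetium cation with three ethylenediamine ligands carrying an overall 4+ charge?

3 unpaired electrons

Summing ligand charges against the +4 overall charge gives an oxidation state of +4 for technetium.
Technetium is a group-7 element; Tc(IV) is therefore d³.
Counting donor atoms: 3×ethylenediamine (bidentate) → 6 donors. Coordination number = 6.
In an octahedral field the d³ configuration is t₂g³e_g⁰ (only one arrangement possible), giving 3 unpaired electrons.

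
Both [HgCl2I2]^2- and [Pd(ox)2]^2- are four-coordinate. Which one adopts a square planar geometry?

For [HgCl2I2]^2-: Ligand charges: each chloride is −1; each iodide is −1. With an overall charge of −2 the mercury centre must be in the +2 oxidation state. Mercury is a group-12 element; Hg(II) is therefore d¹⁰. A d¹⁰ ion has no crystal-field stabilisation preference between square planar and tetrahedral, so four ligands adopt the sterically favoured tetrahedral geometry. → tetrahedral.
For [Pd(ox)2]^2-: Each oxalate is −2; balancing the −2 overall charge requires Pd(II). Palladium is a group-10 element; Pd(II) is therefore d⁸. A 4d d⁸ ion has a large crystal-field splitting; square planar leaves the high-energy d_{x²−y²} orbital empty and maximises CFSE. → square planar.

[Pd(ox)2]^2-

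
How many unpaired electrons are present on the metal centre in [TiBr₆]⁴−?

Summing ligand charges against the −4 overall charge gives an oxidation state of +2 for titanium.
Group 4 minus oxidation state 2 gives a d² configuration.
In an octahedral field the d² configuration is t₂g²e_g⁰ (only one arrangement possible), giving 2 unpaired electrons.

2 unpaired electrons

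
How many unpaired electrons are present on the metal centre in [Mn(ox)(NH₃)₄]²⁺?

Summing ligand charges against the +2 overall charge gives an oxidation state of +4 for manganese.
Group 7 minus oxidation state 4 gives a d³ configuration.
Counting donor atoms: 1×oxalate (bidentate) → 2 donors; 4×ammonia (monodentate) → 4 donors. Coordination number = 6.
In an octahedral field the d³ configuration is t₂g³e_g⁰ (only one arrangement possible), giving 3 unpaired electrons.

3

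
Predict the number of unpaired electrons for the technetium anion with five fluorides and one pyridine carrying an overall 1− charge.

Summing ligand charges against the −1 overall charge gives an oxidation state of +4 for technetium.
Group 7 minus oxidation state 4 gives a d³ configuration.
In an octahedral field the d³ configuration is t₂g³e_g⁰ (only one arrangement possible), giving 3 unpaired electrons.

3 unpaired electrons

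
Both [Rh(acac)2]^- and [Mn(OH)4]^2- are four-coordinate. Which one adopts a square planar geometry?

For [Rh(acac)2]^-: Ligand charges: each acetylacetonate is −1. With an overall charge of −1 the rhodium centre must be in the +1 oxidation state. Rh sits in group 9, so the d-electron count is 9 − 1 = 8. A 4d d⁸ ion has a large crystal-field splitting; square planar leaves the high-energy d_{x²−y²} orbital empty and maximises CFSE. → square planar.
For [Mn(OH)4]^2-: Summing ligand charges against the −2 overall charge gives an oxidation state of +2 for manganese. Group 7 minus oxidation state 2 gives a d⁵ configuration. A high-spin d⁵ ion has zero CFSE in either geometry, so four ligands adopt the sterically favoured tetrahedral geometry. → tetrahedral.

[Rh(acac)2]^-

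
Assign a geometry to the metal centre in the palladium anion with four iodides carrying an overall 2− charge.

Summing ligand charges against the −2 overall charge gives an oxidation state of +2 for palladium.
Group 10 minus oxidation state 2 gives a d⁸ configuration.
With 4 monodentate ligands the coordination number is 4.
A 4d d⁸ ion has a large crystal-field splitting; square planar leaves the high-energy d_{x²−y²} orbital empty and maximises CFSE.

square planar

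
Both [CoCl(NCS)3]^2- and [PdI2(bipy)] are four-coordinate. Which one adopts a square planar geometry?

For [CoCl(NCS)3]^2-: Summing ligand charges against the −2 overall charge gives an oxidation state of +2 for cobalt. Group 9 minus oxidation state 2 gives a d⁷ configuration. For a high-spin 3d d⁷ ion with weak-field ligands the small Δₜ gives little square-planar CFSE advantage, so four ligands adopt the sterically favoured tetrahedral geometry. → tetrahedral.
For [PdI2(bipy)]: Each iodide is −1; 2,2′-bipyridine is neutral; balancing the 0 overall charge requires Pd(II). Group 10 minus oxidation state 2 gives a d⁸ configuration. A 4d d⁸ ion has a large crystal-field splitting; square planar leaves the high-energy d_{x²−y²} orbital empty and maximises CFSE. → square planar.

[PdI2(bipy)]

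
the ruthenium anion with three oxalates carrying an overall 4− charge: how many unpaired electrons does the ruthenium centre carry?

0 unpaired electrons

Summing ligand charges against the −4 overall charge gives an oxidation state of +2 for ruthenium.
Group 8 minus oxidation state 2 gives a d⁶ configuration.
Counting donor atoms: 3×oxalate (bidentate) → 6 donors. Coordination number = 6.
The spin state decides the count: a 4d ion has a large Δₒ and is invariably low-spin.
An octahedral low-spin d⁶ ion is t₂g⁶e_g⁰, giving 0 unpaired electrons.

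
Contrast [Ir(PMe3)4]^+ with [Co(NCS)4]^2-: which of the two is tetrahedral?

For [Ir(PMe3)4]^+: Trimethylphosphine is neutral; balancing the +1 overall charge requires Ir(I). Iridium is a group-9 element; Ir(I) is therefore d⁸. A 5d d⁸ ion has a large crystal-field splitting; square planar leaves the high-energy d_{x²−y²} orbital empty and maximises CFSE. → square planar.
For [Co(NCS)4]^2-: Summing ligand charges against the −2 overall charge gives an oxidation state of +2 for cobalt. Cobalt is a group-9 element; Co(II) is therefore d⁷. For a high-spin 3d d⁷ ion with weak-field ligands the small Δₜ gives little square-planar CFSE advantage, so four ligands adopt the sterically favoured tetrahedral geometry. → tetrahedral.

[Co(NCS)4]^2-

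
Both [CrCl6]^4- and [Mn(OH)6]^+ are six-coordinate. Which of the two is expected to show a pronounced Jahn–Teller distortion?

[CrCl6]^4-

[CrCl6]^4-: Each chloride is −1; balancing the −4 overall charge requires Cr(II). Cr sits in group 6, so the d-electron count is 6 − 2 = 4. Chloride is a weak-field ligand for a first-row metal, so the complex is high-spin. The t₂g³e_g¹ (high-spin) configuration has an unevenly filled e_g set; the Jahn–Teller theorem predicts a tetragonal distortion (typically axial elongation) to lift the degeneracy.
[Mn(OH)6]^+: Summing ligand charges against the +1 overall charge gives an oxidation state of +7 for manganese. Manganese is a group-7 element; Mn(VII) is therefore d⁰. The d⁰ configuration leaves the e_g set evenly filled (or empty) — no strong Jahn–Teller driving force.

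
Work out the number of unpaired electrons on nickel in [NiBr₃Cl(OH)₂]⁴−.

2

Summing ligand charges against the −4 overall charge gives an oxidation state of +2 for nickel.
Ni sits in group 10, so the d-electron count is 10 − 2 = 8.
In an octahedral field the d⁸ configuration is t₂g⁶e_g² (only one arrangement possible), giving 2 unpaired electrons.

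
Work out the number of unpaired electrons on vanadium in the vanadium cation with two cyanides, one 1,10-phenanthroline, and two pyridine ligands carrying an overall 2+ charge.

1

Each cyanide is −1; 1,10-phenanthroline is neutral; pyridine is neutral; balancing the +2 overall charge requires V(IV).
Vanadium is a group-5 element; V(IV) is therefore d¹.
Counting donor atoms: 2×cyanide (monodentate) → 2 donors; 1×1,10-phenanthroline (bidentate) → 2 donors; 2×pyridine (monodentate) → 2 donors. Coordination number = 6.
In an octahedral field the d¹ configuration is t₂g¹e_g⁰ (only one arrangement possible), giving 1 unpaired electron.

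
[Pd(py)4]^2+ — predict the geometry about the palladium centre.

Ligand charges: pyridine is neutral. With an overall charge of +2 the palladium centre must be in the +2 oxidation state.
Pd sits in group 10, so the d-electron count is 10 − 2 = 8.
Coordination number: 4.
A 4d d⁸ ion has a large crystal-field splitting; square planar leaves the high-energy d_{x²−y²} orbital empty and maximises CFSE.

square planar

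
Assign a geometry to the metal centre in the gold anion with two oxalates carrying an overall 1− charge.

Summing ligand charges against the −1 overall charge gives an oxidation state of +3 for gold.
Au sits in group 11, so the d-electron count is 11 − 3 = 8.
Counting donor atoms: 2×oxalate (bidentate) → 4 donors. Coordination number = 4.
A 5d d⁸ ion has a large crystal-field splitting; square planar leaves the high-energy d_{x²−y²} orbital empty and maximises CFSE.

square planar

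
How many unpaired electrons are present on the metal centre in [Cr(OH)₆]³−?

Summing ligand charges against the −3 overall charge gives an oxidation state of +3 for chromium.
Group 6 minus oxidation state 3 gives a d³ configuration.
In an octahedral field the d³ configuration is t₂g³e_g⁰ (only one arrangement possible), giving 3 unpaired electrons.

3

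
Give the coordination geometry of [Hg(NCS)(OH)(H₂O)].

trigonal planar

Ligand charges: each isothiocyanate is −1; each hydroxide is −1; water is neutral. With an overall charge of 0 the mercury centre must be in the +2 oxidation state.
Hg sits in group 12, so the d-electron count is 12 − 2 = 10.
Coordination number: 3.
Three ligands around a d¹⁰ centre minimise repulsion in a trigonal-planar arrangement.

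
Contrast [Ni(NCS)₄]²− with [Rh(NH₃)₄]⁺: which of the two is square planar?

[Rh(NH₃)₄]⁺

For [Ni(NCS)₄]²−: Ligand charges: each isothiocyanate is −1. With an overall charge of −2 the nickel centre must be in the +2 oxidation state. Group 10 minus oxidation state 2 gives a d⁸ configuration. Isothiocyanate is a weak-field ligand. With weak-field ligands the CFSE gain from square planar is small, so a 3d d⁸ ion takes the sterically preferred tetrahedral geometry. → tetrahedral.
For [Rh(NH₃)₄]⁺: Ammonia is neutral; balancing the +1 overall charge requires Rh(I). Rh sits in group 9, so the d-electron count is 9 − 1 = 8. A 4d d⁸ ion has a large crystal-field splitting; square planar leaves the high-energy d_{x²−y²} orbital empty and maximises CFSE. → square planar.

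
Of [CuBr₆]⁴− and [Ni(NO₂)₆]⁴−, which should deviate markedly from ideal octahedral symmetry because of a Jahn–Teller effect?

[CuBr₆]⁴−

[CuBr₆]⁴−: Summing ligand charges against the −4 overall charge gives an oxidation state of +2 for copper. Group 11 minus oxidation state 2 gives a d⁹ configuration. The t₂g⁶e_g³ configuration has an unevenly filled e_g set; the Jahn–Teller theorem predicts a tetragonal distortion (typically axial elongation) to lift the degeneracy.
[Ni(NO₂)₆]⁴−: Ligand charges: each nitro (N-bound nitrite) is −1. With an overall charge of −4 the nickel centre must be in the +2 oxidation state. Nickel is a group-10 element; Ni(II) is therefore d⁸. The d⁸ configuration leaves the e_g set evenly filled (or empty) — no strong Jahn–Teller driving force.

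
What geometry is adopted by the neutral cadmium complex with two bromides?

linear

Each bromide is −1; balancing the 0 overall charge requires Cd(II).
Cd sits in group 12, so the d-electron count is 12 − 2 = 10.
With 2 monodentate ligands the coordination number is 2.
A d¹⁰ ion with only two ligands adopts a linear arrangement (sp hybridisation; no CFSE preference).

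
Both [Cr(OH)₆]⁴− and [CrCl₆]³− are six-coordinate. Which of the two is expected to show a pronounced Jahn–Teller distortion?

[Cr(OH)₆]⁴−: Summing ligand charges against the −4 overall charge gives an oxidation state of +2 for chromium. Chromium is a group-6 element; Cr(II) is therefore d⁴. Hydroxide is a weak-field ligand for a first-row metal, so the complex is high-spin. The t₂g³e_g¹ (high-spin) configuration has an unevenly filled e_g set; the Jahn–Teller theorem predicts a tetragonal distortion (typically axial elongation) to lift the degeneracy.
[CrCl₆]³−: Each chloride is −1; balancing the −3 overall charge requires Cr(III). Group 6 minus oxidation state 3 gives a d³ configuration. The d³ configuration leaves the e_g set evenly filled (or empty) — no strong Jahn–Teller driving force.

[Cr(OH)₆]⁴−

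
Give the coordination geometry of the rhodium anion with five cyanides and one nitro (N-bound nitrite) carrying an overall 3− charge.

octahedral

Each cyanide is −1; each nitro (N-bound nitrite) is −1; balancing the −3 overall charge requires Rh(III).
Rhodium is a group-9 element; Rh(III) is therefore d⁶.
With 6 monodentate ligands the coordination number is 6.
Six donors around a single metal centre give an octahedral coordination sphere.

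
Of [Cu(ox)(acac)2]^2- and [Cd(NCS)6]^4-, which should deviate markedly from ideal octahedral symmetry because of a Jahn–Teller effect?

[Cu(ox)(acac)2]^2-

[Cu(ox)(acac)2]^2-: Summing ligand charges against the −2 overall charge gives an oxidation state of +2 for copper. Group 11 minus oxidation state 2 gives a d⁹ configuration. The t₂g⁶e_g³ configuration has an unevenly filled e_g set; the Jahn–Teller theorem predicts a tetragonal distortion (typically axial elongation) to lift the degeneracy.
[Cd(NCS)6]^4-: Summing ligand charges against the −4 overall charge gives an oxidation state of +2 for cadmium. Cd sits in group 12, so the d-electron count is 12 − 2 = 10. The d¹⁰ configuration leaves the e_g set evenly filled (or empty) — no strong Jahn–Teller driving force.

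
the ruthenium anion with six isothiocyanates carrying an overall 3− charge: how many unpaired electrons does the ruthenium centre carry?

Each isothiocyanate is −1; balancing the −3 overall charge requires Ru(III).
Group 8 minus oxidation state 3 gives a d⁵ configuration.
The spin state decides the count: a 4d ion has a large Δₒ and is invariably low-spin.
An octahedral low-spin d⁵ ion is t₂g⁵e_g⁰, giving 1 unpaired electron.

1 unpaired electron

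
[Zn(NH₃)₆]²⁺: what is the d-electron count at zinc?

d10

Summing ligand charges against the +2 overall charge gives an oxidation state of +2 for zinc.
Zinc is a group-12 element; Zn(II) is therefore d¹⁰.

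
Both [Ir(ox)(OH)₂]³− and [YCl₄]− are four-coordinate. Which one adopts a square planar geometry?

For [Ir(ox)(OH)₂]³−: Each oxalate is −2; each hydroxide is −1; balancing the −3 overall charge requires Ir(I). Group 9 minus oxidation state 1 gives a d⁸ configuration. A 5d d⁸ ion has a large crystal-field splitting; square planar leaves the high-energy d_{x²−y²} orbital empty and maximises CFSE. → square planar.
For [YCl₄]−: Ligand charges: each chloride is −1. With an overall charge of −1 the yttrium centre must be in the +3 oxidation state. Group 3 minus oxidation state 3 gives a d⁰ configuration. A d⁰ ion has no crystal-field stabilisation preference between square planar and tetrahedral, so four ligands adopt the sterically favoured tetrahedral geometry. → tetrahedral.

[Ir(ox)(OH)₂]³−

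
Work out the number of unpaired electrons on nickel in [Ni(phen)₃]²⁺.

2 unpaired electrons

1,10-phenanthroline is neutral; balancing the +2 overall charge requires Ni(II).
Nickel is a group-10 element; Ni(II) is therefore d⁸.
Counting donor atoms: 3×1,10-phenanthroline (bidentate) → 6 donors. Coordination number = 6.
In an octahedral field the d⁸ configuration is t₂g⁶e_g² (only one arrangement possible), giving 2 unpaired electrons.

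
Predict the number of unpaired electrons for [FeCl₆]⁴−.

Ligand charges: each chloride is −1. With an overall charge of −4 the iron centre must be in the +2 oxidation state.
Fe sits in group 8, so the d-electron count is 8 − 2 = 6.
The spin state decides the count: Chloride is a weak-field ligand for a first-row metal, so the complex is high-spin.
An octahedral high-spin d⁶ ion is t₂g⁴e_g², giving 4 unpaired electrons.

4 unpaired electrons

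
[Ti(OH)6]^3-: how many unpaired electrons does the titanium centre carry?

Ligand charges: each hydroxide is −1. With an overall charge of −3 the titanium centre must be in the +3 oxidation state.
Titanium is a group-4 element; Ti(III) is therefore d¹.
In an octahedral field the d¹ configuration is t₂g¹e_g⁰ (only one arrangement possible), giving 1 unpaired electron.

1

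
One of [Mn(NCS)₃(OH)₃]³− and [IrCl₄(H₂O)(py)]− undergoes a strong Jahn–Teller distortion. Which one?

[Mn(NCS)₃(OH)₃]³−

[Mn(NCS)₃(OH)₃]³−: Ligand charges: each isothiocyanate is −1; each hydroxide is −1. With an overall charge of −3 the manganese centre must be in the +3 oxidation state. Mn sits in group 7, so the d-electron count is 7 − 3 = 4. Hydroxide and isothiocyanate are weak-field ligands for a first-row metal, so the complex is high-spin. The t₂g³e_g¹ (high-spin) configuration has an unevenly filled e_g set; the Jahn–Teller theorem predicts a tetragonal distortion (typically axial elongation) to lift the degeneracy.
[IrCl₄(H₂O)(py)]−: Each chloride is −1; water is neutral; pyridine is neutral; balancing the −1 overall charge requires Ir(III). Iridium is a group-9 element; Ir(III) is therefore d⁶. A 5d ion has a large Δₒ and is invariably low-spin. The d⁶ configuration leaves the e_g set evenly filled (or empty) — no strong Jahn–Teller driving force.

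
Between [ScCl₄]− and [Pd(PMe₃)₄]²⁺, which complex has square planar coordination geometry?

For [ScCl₄]−: Summing ligand charges against the −1 overall charge gives an oxidation state of +3 for scandium. Sc sits in group 3, so the d-electron count is 3 − 3 = 0. A d⁰ ion has no crystal-field stabilisation preference between square planar and tetrahedral, so four ligands adopt the sterically favoured tetrahedral geometry. → tetrahedral.
For [Pd(PMe₃)₄]²⁺: Summing ligand charges against the +2 overall charge gives an oxidation state of +2 for palladium. Group 10 minus oxidation state 2 gives a d⁸ configuration. A 4d d⁸ ion has a large crystal-field splitting; square planar leaves the high-energy d_{x²−y²} orbital empty and maximises CFSE. → square planar.

[Pd(PMe₃)₄]²⁺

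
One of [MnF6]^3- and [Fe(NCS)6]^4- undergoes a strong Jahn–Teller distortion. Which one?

[MnF6]^3-

[MnF6]^3-: Summing ligand charges against the −3 overall charge gives an oxidation state of +3 for manganese. Mn sits in group 7, so the d-electron count is 7 − 3 = 4. Fluoride is a weak-field ligand for a first-row metal, so the complex is high-spin. The t₂g³e_g¹ (high-spin) configuration has an unevenly filled e_g set; the Jahn–Teller theorem predicts a tetragonal distortion (typically axial elongation) to lift the degeneracy.
[Fe(NCS)6]^4-: Ligand charges: each isothiocyanate is −1. With an overall charge of −4 the iron centre must be in the +2 oxidation state. Group 8 minus oxidation state 2 gives a d⁶ configuration. Isothiocyanate is a weak-field ligand for a first-row metal, so the complex is high-spin. The d⁶ configuration leaves the e_g set evenly filled (or empty) — no strong Jahn–Teller driving force.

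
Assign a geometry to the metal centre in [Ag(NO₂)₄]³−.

Summing ligand charges against the −3 overall charge gives an oxidation state of +1 for silver.
Ag sits in group 11, so the d-electron count is 11 − 1 = 10.
Coordination number: 4.
A d¹⁰ ion has no crystal-field stabilisation preference between square planar and tetrahedral, so four ligands adopt the sterically favoured tetrahedral geometry.

tetrahedral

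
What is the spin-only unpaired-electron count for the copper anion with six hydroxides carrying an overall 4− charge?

Summing ligand charges against the −4 overall charge gives an oxidation state of +2 for copper.
Copper is a group-11 element; Cu(II) is therefore d⁹.
In an octahedral field the d⁹ configuration is t₂g⁶e_g³ (only one arrangement possible), giving 1 unpaired electron.

1 unpaired electron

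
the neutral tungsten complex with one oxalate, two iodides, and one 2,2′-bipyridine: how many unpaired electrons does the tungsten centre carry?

Each oxalate is −2; each iodide is −1; 2,2′-bipyridine is neutral; balancing the 0 overall charge requires W(IV).
Tungsten is a group-6 element; W(IV) is therefore d².
Counting donor atoms: 1×oxalate (bidentate) → 2 donors; 2×iodide (monodentate) → 2 donors; 1×2,2′-bipyridine (bidentate) → 2 donors. Coordination number = 6.
In an octahedral field the d² configuration is t₂g²e_g⁰ (only one arrangement possible), giving 2 unpaired electrons.

2 unpaired electrons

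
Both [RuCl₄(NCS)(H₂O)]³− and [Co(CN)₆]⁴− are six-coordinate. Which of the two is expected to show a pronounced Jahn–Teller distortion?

[RuCl₄(NCS)(H₂O)]³−: Ligand charges: each chloride is −1; each isothiocyanate is −1; water is neutral. With an overall charge of −3 the ruthenium centre must be in the +2 oxidation state. Ruthenium is a group-8 element; Ru(II) is therefore d⁶. A 4d ion has a large Δₒ and is invariably low-spin. The d⁶ configuration leaves the e_g set evenly filled (or empty) — no strong Jahn–Teller driving force.
[Co(CN)₆]⁴−: Each cyanide is −1; balancing the −4 overall charge requires Co(II). Co sits in group 9, so the d-electron count is 9 − 2 = 7. Cyanide is a strong-field ligand (high in the spectrochemical series) for a first-row metal, so the complex is low-spin. The t₂g⁶e_g¹ (low-spin) configuration has an unevenly filled e_g set; the Jahn–Teller theorem predicts a tetragonal distortion (typically axial elongation) to lift the degeneracy.

[Co(CN)₆]⁴−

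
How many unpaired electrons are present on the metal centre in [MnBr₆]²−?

3

Ligand charges: each bromide is −1. With an overall charge of −2 the manganese centre must be in the +4 oxidation state.
Mn sits in group 7, so the d-electron count is 7 − 4 = 3.
In an octahedral field the d³ configuration is t₂g³e_g⁰ (only one arrangement possible), giving 3 unpaired electrons.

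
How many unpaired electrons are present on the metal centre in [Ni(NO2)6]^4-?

Each nitro (N-bound nitrite) is −1; balancing the −4 overall charge requires Ni(II).
Ni sits in group 10, so the d-electron count is 10 − 2 = 8.
In an octahedral field the d⁸ configuration is t₂g⁶e_g² (only one arrangement possible), giving 2 unpaired electrons.

2 unpaired electrons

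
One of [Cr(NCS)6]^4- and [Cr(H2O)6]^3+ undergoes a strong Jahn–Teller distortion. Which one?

[Cr(NCS)6]^4-

[Cr(NCS)6]^4-: Ligand charges: each isothiocyanate is −1. With an overall charge of −4 the chromium centre must be in the +2 oxidation state. Group 6 minus oxidation state 2 gives a d⁴ configuration. Isothiocyanate is a weak-field ligand for a first-row metal, so the complex is high-spin. The t₂g³e_g¹ (high-spin) configuration has an unevenly filled e_g set; the Jahn–Teller theorem predicts a tetragonal distortion (typically axial elongation) to lift the degeneracy.
[Cr(H2O)6]^3+: Ligand charges: water is neutral. With an overall charge of +3 the chromium centre must be in the +3 oxidation state. Cr sits in group 6, so the d-electron count is 6 − 3 = 3. The d³ configuration leaves the e_g set evenly filled (or empty) — no strong Jahn–Teller driving force.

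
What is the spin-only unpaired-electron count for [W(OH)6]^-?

1

Summing ligand charges against the −1 overall charge gives an oxidation state of +5 for tungsten.
W sits in group 6, so the d-electron count is 6 − 5 = 1.
In an octahedral field the d¹ configuration is t₂g¹e_g⁰ (only one arrangement possible), giving 1 unpaired electron.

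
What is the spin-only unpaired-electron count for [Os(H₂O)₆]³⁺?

1

Ligand charges: water is neutral. With an overall charge of +3 the osmium centre must be in the +3 oxidation state.
Group 8 minus oxidation state 3 gives a d⁵ configuration.
The spin state decides the count: a 5d ion has a large Δₒ and is invariably low-spin.
An octahedral low-spin d⁵ ion is t₂g⁵e_g⁰, giving 1 unpaired electron.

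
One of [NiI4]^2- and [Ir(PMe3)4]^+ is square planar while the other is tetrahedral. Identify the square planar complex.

For [NiI4]^2-: Each iodide is −1; balancing the −2 overall charge requires Ni(II). Ni sits in group 10, so the d-electron count is 10 − 2 = 8. Iodide is a weak-field ligand. With weak-field ligands the CFSE gain from square planar is small, so a 3d d⁸ ion takes the sterically preferred tetrahedral geometry. → tetrahedral.
For [Ir(PMe3)4]^+: Ligand charges: trimethylphosphine is neutral. With an overall charge of +1 the iridium centre must be in the +1 oxidation state. Ir sits in group 9, so the d-electron count is 9 − 1 = 8. A 5d d⁸ ion has a large crystal-field splitting; square planar leaves the high-energy d_{x²−y²} orbital empty and maximises CFSE. → square planar.

[Ir(PMe3)4]^+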